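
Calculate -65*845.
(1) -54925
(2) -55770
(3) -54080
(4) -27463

-65 * 845 = -54925
1) -54925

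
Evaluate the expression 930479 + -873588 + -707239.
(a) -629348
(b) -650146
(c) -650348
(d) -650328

First: 930479 + -873588 = 56891
Then: 56891 + -707239 = -650348
c) -650348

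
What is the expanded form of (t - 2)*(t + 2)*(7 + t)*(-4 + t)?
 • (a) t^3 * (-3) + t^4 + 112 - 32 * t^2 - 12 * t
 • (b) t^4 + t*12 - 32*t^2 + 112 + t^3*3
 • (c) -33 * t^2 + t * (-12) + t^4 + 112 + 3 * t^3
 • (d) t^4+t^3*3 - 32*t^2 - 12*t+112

Expanding (t - 2)*(t + 2)*(7 + t)*(-4 + t):
= t^4+t^3*3 - 32*t^2 - 12*t+112
d) t^4+t^3*3 - 32*t^2 - 12*t+112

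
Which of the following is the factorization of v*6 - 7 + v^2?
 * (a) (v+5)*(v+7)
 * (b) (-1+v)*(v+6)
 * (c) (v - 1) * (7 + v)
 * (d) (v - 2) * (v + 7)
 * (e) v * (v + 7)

We need to factor v*6 - 7 + v^2.
The factored form is (v - 1) * (7 + v).
c) (v - 1) * (7 + v)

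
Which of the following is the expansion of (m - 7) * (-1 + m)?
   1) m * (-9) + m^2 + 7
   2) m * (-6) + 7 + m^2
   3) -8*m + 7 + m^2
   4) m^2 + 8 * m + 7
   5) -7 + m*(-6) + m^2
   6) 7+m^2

Expanding (m - 7) * (-1 + m):
= -8*m + 7 + m^2
3) -8*m + 7 + m^2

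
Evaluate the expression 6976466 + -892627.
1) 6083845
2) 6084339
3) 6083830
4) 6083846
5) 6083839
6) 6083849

6976466 + -892627 = 6083839
5) 6083839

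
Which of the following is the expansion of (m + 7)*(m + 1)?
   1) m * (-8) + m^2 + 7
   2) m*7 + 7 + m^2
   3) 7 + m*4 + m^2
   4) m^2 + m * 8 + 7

Expanding (m + 7)*(m + 1):
= m^2 + m * 8 + 7
4) m^2 + m * 8 + 7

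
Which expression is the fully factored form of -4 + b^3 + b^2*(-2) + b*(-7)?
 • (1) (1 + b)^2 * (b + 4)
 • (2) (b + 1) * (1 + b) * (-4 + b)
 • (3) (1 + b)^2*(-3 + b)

We need to factor -4 + b^3 + b^2*(-2) + b*(-7).
The factored form is (b + 1) * (1 + b) * (-4 + b).
2) (b + 1) * (1 + b) * (-4 + b)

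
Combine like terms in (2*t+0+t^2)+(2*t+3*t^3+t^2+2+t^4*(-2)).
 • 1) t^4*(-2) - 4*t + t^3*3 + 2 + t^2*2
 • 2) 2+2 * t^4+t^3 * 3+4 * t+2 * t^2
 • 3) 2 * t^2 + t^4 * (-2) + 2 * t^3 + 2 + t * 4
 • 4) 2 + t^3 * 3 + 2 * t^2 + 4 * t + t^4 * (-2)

Adding the polynomials and combining like terms:
(2*t + 0 + t^2) + (2*t + 3*t^3 + t^2 + 2 + t^4*(-2))
= 2 + t^3 * 3 + 2 * t^2 + 4 * t + t^4 * (-2)
4) 2 + t^3 * 3 + 2 * t^2 + 4 * t + t^4 * (-2)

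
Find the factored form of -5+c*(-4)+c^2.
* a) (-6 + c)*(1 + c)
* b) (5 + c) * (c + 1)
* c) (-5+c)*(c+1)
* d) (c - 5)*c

We need to factor -5+c*(-4)+c^2.
The factored form is (-5+c)*(c+1).
c) (-5+c)*(c+1)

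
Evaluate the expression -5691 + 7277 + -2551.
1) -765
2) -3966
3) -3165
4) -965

First: -5691 + 7277 = 1586
Then: 1586 + -2551 = -965
4) -965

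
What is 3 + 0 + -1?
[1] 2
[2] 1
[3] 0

First: 3 + 0 = 3
Then: 3 + -1 = 2
1) 2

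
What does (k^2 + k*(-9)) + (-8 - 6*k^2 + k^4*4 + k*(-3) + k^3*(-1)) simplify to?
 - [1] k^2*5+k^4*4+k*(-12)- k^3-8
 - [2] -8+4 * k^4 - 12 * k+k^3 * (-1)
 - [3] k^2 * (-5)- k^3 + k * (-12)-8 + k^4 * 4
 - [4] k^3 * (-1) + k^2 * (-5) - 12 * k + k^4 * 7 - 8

Adding the polynomials and combining like terms:
(k^2 + k*(-9)) + (-8 - 6*k^2 + k^4*4 + k*(-3) + k^3*(-1))
= k^2 * (-5)- k^3 + k * (-12)-8 + k^4 * 4
3) k^2 * (-5)- k^3 + k * (-12)-8 + k^4 * 4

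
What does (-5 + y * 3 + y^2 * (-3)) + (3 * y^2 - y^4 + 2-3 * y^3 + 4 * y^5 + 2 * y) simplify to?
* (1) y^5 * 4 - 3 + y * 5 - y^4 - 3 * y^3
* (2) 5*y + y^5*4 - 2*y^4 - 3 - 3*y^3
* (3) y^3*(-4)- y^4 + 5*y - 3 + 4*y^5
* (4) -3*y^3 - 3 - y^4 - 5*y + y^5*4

Adding the polynomials and combining like terms:
(-5 + y*3 + y^2*(-3)) + (3*y^2 - y^4 + 2 - 3*y^3 + 4*y^5 + 2*y)
= y^5 * 4 - 3 + y * 5 - y^4 - 3 * y^3
1) y^5 * 4 - 3 + y * 5 - y^4 - 3 * y^3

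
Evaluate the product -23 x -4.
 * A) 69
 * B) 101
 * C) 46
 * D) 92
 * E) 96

-23 * -4 = 92
D) 92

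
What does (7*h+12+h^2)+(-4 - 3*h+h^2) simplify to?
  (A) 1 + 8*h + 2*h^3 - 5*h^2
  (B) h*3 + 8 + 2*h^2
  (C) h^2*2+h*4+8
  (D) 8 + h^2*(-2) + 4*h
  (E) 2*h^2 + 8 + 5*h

Adding the polynomials and combining like terms:
(7*h + 12 + h^2) + (-4 - 3*h + h^2)
= h^2*2+h*4+8
C) h^2*2+h*4+8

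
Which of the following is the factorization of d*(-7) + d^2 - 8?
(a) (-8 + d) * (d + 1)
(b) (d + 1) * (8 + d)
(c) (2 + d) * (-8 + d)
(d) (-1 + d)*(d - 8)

We need to factor d*(-7) + d^2 - 8.
The factored form is (-8 + d) * (d + 1).
a) (-8 + d) * (d + 1)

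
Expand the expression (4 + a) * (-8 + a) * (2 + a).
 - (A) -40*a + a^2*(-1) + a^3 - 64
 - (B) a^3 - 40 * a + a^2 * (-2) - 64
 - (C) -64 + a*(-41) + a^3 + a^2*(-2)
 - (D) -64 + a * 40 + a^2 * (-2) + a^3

Expanding (4 + a) * (-8 + a) * (2 + a):
= a^3 - 40 * a + a^2 * (-2) - 64
B) a^3 - 40 * a + a^2 * (-2) - 64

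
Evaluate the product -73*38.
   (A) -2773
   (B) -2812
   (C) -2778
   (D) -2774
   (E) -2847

-73 * 38 = -2774
D) -2774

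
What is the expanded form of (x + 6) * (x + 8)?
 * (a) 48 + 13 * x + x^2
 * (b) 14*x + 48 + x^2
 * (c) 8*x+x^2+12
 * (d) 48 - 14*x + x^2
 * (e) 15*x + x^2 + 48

Expanding (x + 6) * (x + 8):
= 14*x + 48 + x^2
b) 14*x + 48 + x^2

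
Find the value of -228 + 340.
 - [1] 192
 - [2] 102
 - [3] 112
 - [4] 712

-228 + 340 = 112
3) 112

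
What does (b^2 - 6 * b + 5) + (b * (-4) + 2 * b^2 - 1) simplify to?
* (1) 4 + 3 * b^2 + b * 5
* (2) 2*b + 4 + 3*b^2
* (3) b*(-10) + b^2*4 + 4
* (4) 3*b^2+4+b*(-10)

Adding the polynomials and combining like terms:
(b^2 - 6*b + 5) + (b*(-4) + 2*b^2 - 1)
= 3*b^2+4+b*(-10)
4) 3*b^2+4+b*(-10)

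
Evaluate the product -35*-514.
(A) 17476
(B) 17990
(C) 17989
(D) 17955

-35 * -514 = 17990
B) 17990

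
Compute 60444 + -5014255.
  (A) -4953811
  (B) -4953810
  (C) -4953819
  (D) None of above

60444 + -5014255 = -4953811
A) -4953811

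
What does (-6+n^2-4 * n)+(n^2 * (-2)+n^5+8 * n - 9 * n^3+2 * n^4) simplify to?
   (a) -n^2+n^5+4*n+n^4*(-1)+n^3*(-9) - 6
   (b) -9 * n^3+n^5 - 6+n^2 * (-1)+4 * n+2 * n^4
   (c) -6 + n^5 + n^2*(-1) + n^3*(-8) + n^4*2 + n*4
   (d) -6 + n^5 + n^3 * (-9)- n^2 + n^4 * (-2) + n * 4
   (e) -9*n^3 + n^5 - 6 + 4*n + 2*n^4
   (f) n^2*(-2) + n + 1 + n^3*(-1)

Adding the polynomials and combining like terms:
(-6 + n^2 - 4*n) + (n^2*(-2) + n^5 + 8*n - 9*n^3 + 2*n^4)
= -9 * n^3+n^5 - 6+n^2 * (-1)+4 * n+2 * n^4
b) -9 * n^3+n^5 - 6+n^2 * (-1)+4 * n+2 * n^4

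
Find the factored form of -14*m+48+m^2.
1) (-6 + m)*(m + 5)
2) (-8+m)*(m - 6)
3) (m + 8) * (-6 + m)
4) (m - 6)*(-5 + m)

We need to factor -14*m+48+m^2.
The factored form is (-8+m)*(m - 6).
2) (-8+m)*(m - 6)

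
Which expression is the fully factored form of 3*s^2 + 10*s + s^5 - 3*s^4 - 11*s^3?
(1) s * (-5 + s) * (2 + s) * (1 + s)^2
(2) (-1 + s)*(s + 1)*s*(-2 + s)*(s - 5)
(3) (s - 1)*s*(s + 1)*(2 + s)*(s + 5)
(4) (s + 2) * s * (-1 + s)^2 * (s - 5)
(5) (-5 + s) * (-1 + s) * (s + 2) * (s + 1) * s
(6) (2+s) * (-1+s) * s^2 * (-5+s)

We need to factor 3*s^2 + 10*s + s^5 - 3*s^4 - 11*s^3.
The factored form is (-5 + s) * (-1 + s) * (s + 2) * (s + 1) * s.
5) (-5 + s) * (-1 + s) * (s + 2) * (s + 1) * s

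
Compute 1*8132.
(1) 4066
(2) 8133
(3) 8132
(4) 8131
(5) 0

1 * 8132 = 8132
3) 8132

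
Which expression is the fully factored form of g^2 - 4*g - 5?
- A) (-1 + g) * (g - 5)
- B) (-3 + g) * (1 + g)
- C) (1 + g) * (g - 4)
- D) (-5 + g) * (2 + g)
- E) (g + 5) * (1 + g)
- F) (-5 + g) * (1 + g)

We need to factor g^2 - 4*g - 5.
The factored form is (-5 + g) * (1 + g).
F) (-5 + g) * (1 + g)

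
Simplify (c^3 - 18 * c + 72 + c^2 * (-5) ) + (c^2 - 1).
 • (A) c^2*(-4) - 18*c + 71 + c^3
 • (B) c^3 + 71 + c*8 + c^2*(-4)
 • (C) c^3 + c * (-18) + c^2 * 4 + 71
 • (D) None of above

Adding the polynomials and combining like terms:
(c^3 - 18*c + 72 + c^2*(-5)) + (c^2 - 1)
= c^2*(-4) - 18*c + 71 + c^3
A) c^2*(-4) - 18*c + 71 + c^3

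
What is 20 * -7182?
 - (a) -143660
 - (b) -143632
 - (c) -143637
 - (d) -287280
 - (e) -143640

20 * -7182 = -143640
e) -143640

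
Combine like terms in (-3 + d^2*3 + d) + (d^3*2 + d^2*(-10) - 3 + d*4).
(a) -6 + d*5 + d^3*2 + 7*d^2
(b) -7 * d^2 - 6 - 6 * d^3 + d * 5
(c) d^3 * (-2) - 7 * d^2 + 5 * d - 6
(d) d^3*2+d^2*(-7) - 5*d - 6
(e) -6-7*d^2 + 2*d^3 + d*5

Adding the polynomials and combining like terms:
(-3 + d^2*3 + d) + (d^3*2 + d^2*(-10) - 3 + d*4)
= -6-7*d^2 + 2*d^3 + d*5
e) -6-7*d^2 + 2*d^3 + d*5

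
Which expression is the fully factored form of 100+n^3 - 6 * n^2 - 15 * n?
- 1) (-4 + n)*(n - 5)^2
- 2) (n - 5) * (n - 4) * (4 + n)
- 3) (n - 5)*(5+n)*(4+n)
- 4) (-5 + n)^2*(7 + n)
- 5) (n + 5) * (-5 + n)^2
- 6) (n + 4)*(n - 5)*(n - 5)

We need to factor 100+n^3 - 6 * n^2 - 15 * n.
The factored form is (n + 4)*(n - 5)*(n - 5).
6) (n + 4)*(n - 5)*(n - 5)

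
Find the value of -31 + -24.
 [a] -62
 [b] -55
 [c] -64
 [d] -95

-31 + -24 = -55
b) -55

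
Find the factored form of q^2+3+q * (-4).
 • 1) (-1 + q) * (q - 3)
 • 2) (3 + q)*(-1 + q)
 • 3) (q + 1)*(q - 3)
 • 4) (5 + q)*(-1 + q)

We need to factor q^2+3+q * (-4).
The factored form is (-1 + q) * (q - 3).
1) (-1 + q) * (q - 3)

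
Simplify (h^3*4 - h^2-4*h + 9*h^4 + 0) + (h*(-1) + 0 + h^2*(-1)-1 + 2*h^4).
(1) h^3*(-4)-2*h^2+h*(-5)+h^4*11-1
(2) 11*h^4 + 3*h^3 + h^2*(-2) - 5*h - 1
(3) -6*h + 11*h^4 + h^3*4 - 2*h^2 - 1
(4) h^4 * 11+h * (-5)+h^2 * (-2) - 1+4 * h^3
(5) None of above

Adding the polynomials and combining like terms:
(h^3*4 - h^2 - 4*h + 9*h^4 + 0) + (h*(-1) + 0 + h^2*(-1) - 1 + 2*h^4)
= h^4 * 11+h * (-5)+h^2 * (-2) - 1+4 * h^3
4) h^4 * 11+h * (-5)+h^2 * (-2) - 1+4 * h^3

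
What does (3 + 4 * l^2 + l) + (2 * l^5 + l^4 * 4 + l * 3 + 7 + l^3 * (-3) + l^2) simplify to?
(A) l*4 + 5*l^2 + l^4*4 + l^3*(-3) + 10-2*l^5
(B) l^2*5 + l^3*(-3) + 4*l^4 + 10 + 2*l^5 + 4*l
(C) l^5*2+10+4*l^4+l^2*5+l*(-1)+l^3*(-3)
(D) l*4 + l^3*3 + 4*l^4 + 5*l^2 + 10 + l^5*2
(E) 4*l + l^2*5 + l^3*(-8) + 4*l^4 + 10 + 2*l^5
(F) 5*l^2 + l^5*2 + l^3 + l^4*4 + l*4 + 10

Adding the polynomials and combining like terms:
(3 + 4*l^2 + l) + (2*l^5 + l^4*4 + l*3 + 7 + l^3*(-3) + l^2)
= l^2*5 + l^3*(-3) + 4*l^4 + 10 + 2*l^5 + 4*l
B) l^2*5 + l^3*(-3) + 4*l^4 + 10 + 2*l^5 + 4*l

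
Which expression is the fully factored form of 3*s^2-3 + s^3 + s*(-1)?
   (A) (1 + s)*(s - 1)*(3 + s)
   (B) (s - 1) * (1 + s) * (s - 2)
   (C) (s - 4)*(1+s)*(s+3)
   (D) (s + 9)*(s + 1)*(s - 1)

We need to factor 3*s^2-3 + s^3 + s*(-1).
The factored form is (1 + s)*(s - 1)*(3 + s).
A) (1 + s)*(s - 1)*(3 + s)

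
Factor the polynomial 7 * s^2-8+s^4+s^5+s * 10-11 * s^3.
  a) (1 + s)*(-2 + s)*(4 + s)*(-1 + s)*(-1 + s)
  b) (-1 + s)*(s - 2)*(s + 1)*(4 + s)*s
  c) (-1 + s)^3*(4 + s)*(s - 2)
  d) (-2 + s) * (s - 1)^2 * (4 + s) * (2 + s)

We need to factor 7 * s^2-8+s^4+s^5+s * 10-11 * s^3.
The factored form is (1 + s)*(-2 + s)*(4 + s)*(-1 + s)*(-1 + s).
a) (1 + s)*(-2 + s)*(4 + s)*(-1 + s)*(-1 + s)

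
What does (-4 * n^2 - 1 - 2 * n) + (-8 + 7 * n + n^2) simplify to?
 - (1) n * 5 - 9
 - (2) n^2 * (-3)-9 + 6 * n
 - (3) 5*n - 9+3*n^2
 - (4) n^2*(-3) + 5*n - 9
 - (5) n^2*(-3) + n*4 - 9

Adding the polynomials and combining like terms:
(-4*n^2 - 1 - 2*n) + (-8 + 7*n + n^2)
= n^2*(-3) + 5*n - 9
4) n^2*(-3) + 5*n - 9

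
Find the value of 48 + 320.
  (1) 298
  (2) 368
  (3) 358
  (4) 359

48 + 320 = 368
2) 368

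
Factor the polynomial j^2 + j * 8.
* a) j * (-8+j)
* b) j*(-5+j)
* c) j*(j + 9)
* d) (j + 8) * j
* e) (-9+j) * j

We need to factor j^2 + j * 8.
The factored form is (j + 8) * j.
d) (j + 8) * j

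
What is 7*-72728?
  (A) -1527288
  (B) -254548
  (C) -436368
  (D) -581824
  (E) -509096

7 * -72728 = -509096
E) -509096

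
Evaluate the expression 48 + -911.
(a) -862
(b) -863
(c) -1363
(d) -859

48 + -911 = -863
b) -863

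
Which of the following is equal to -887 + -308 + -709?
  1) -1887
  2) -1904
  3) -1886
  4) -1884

First: -887 + -308 = -1195
Then: -1195 + -709 = -1904
2) -1904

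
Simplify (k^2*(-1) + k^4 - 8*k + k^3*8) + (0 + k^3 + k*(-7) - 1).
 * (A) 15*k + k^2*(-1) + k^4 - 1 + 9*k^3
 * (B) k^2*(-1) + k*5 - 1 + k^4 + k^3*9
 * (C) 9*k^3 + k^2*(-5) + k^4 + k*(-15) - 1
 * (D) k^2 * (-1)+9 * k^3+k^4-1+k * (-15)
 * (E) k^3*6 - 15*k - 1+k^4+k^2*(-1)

Adding the polynomials and combining like terms:
(k^2*(-1) + k^4 - 8*k + k^3*8) + (0 + k^3 + k*(-7) - 1)
= k^2 * (-1)+9 * k^3+k^4-1+k * (-15)
D) k^2 * (-1)+9 * k^3+k^4-1+k * (-15)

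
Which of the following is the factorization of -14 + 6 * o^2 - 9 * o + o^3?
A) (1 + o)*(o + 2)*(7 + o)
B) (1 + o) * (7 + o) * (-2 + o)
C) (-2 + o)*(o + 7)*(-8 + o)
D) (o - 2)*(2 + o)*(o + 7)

We need to factor -14 + 6 * o^2 - 9 * o + o^3.
The factored form is (1 + o) * (7 + o) * (-2 + o).
B) (1 + o) * (7 + o) * (-2 + o)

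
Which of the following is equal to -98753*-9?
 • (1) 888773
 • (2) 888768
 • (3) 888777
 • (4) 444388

-98753 * -9 = 888777
3) 888777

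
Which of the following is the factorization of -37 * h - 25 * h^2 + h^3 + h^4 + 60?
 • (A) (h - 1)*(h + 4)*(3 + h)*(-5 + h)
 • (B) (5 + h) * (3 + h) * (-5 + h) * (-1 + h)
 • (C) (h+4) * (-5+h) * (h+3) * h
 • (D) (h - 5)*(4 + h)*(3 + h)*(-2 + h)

We need to factor -37 * h - 25 * h^2 + h^3 + h^4 + 60.
The factored form is (h - 1)*(h + 4)*(3 + h)*(-5 + h).
A) (h - 1)*(h + 4)*(3 + h)*(-5 + h)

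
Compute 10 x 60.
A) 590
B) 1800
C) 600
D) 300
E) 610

10 * 60 = 600
C) 600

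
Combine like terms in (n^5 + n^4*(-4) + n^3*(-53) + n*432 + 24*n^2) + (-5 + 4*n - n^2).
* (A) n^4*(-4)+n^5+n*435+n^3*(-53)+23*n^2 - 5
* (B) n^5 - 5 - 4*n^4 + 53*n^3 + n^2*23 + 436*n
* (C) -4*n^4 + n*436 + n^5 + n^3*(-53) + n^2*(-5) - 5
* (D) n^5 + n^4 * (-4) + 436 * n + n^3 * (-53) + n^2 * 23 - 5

Adding the polynomials and combining like terms:
(n^5 + n^4*(-4) + n^3*(-53) + n*432 + 24*n^2) + (-5 + 4*n - n^2)
= n^5 + n^4 * (-4) + 436 * n + n^3 * (-53) + n^2 * 23 - 5
D) n^5 + n^4 * (-4) + 436 * n + n^3 * (-53) + n^2 * 23 - 5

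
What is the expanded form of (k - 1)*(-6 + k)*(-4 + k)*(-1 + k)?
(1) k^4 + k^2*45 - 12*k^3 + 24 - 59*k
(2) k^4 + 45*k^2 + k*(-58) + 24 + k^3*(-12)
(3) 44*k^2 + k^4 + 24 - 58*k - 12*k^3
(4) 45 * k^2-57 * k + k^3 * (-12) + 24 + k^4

Expanding (k - 1)*(-6 + k)*(-4 + k)*(-1 + k):
= k^4 + 45*k^2 + k*(-58) + 24 + k^3*(-12)
2) k^4 + 45*k^2 + k*(-58) + 24 + k^3*(-12)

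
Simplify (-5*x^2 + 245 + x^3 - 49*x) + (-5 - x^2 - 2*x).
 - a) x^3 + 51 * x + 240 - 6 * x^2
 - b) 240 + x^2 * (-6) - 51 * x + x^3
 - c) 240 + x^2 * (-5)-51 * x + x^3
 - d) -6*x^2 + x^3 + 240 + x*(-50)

Adding the polynomials and combining like terms:
(-5*x^2 + 245 + x^3 - 49*x) + (-5 - x^2 - 2*x)
= 240 + x^2 * (-6) - 51 * x + x^3
b) 240 + x^2 * (-6) - 51 * x + x^3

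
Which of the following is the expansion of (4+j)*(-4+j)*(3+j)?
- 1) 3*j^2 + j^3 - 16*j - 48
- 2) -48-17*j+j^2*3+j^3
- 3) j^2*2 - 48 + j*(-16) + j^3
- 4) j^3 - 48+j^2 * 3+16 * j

Expanding (4+j)*(-4+j)*(3+j):
= 3*j^2 + j^3 - 16*j - 48
1) 3*j^2 + j^3 - 16*j - 48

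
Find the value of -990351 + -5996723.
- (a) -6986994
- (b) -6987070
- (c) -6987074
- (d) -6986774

-990351 + -5996723 = -6987074
c) -6987074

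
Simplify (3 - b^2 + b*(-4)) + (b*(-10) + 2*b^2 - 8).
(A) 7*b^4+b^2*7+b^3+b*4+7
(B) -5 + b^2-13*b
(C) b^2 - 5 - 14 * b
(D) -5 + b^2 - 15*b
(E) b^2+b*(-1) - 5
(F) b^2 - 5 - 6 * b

Adding the polynomials and combining like terms:
(3 - b^2 + b*(-4)) + (b*(-10) + 2*b^2 - 8)
= b^2 - 5 - 14 * b
C) b^2 - 5 - 14 * b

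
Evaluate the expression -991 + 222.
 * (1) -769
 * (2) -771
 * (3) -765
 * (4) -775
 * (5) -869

-991 + 222 = -769
1) -769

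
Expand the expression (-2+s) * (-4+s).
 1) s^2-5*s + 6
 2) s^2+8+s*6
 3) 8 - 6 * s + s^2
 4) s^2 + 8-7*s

Expanding (-2+s) * (-4+s):
= 8 - 6 * s + s^2
3) 8 - 6 * s + s^2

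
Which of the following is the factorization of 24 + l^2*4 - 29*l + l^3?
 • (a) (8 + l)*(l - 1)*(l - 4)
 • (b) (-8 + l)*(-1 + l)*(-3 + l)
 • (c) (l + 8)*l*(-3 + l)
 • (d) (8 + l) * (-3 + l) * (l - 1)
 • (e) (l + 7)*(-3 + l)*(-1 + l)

We need to factor 24 + l^2*4 - 29*l + l^3.
The factored form is (8 + l) * (-3 + l) * (l - 1).
d) (8 + l) * (-3 + l) * (l - 1)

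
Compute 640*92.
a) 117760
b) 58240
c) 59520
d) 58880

640 * 92 = 58880
d) 58880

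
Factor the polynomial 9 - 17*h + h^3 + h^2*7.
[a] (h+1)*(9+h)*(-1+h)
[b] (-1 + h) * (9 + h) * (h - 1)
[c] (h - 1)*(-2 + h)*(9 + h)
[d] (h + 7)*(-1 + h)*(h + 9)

We need to factor 9 - 17*h + h^3 + h^2*7.
The factored form is (-1 + h) * (9 + h) * (h - 1).
b) (-1 + h) * (9 + h) * (h - 1)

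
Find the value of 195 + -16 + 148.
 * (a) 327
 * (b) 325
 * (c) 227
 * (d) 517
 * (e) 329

First: 195 + -16 = 179
Then: 179 + 148 = 327
a) 327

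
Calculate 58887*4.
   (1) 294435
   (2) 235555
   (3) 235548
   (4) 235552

58887 * 4 = 235548
3) 235548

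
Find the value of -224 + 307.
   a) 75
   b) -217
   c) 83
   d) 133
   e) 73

-224 + 307 = 83
c) 83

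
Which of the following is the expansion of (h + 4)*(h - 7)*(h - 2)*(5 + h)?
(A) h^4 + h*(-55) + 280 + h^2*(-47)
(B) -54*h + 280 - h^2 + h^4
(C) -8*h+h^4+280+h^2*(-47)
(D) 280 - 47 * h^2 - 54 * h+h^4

Expanding (h + 4)*(h - 7)*(h - 2)*(5 + h):
= 280 - 47 * h^2 - 54 * h+h^4
D) 280 - 47 * h^2 - 54 * h+h^4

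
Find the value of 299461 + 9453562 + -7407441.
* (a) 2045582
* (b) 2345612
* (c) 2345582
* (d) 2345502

First: 299461 + 9453562 = 9753023
Then: 9753023 + -7407441 = 2345582
c) 2345582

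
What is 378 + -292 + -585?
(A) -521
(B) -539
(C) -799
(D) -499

First: 378 + -292 = 86
Then: 86 + -585 = -499
D) -499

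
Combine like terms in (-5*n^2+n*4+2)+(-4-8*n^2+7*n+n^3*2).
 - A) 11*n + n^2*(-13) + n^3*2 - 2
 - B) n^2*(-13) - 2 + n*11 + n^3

Adding the polynomials and combining like terms:
(-5*n^2 + n*4 + 2) + (-4 - 8*n^2 + 7*n + n^3*2)
= 11*n + n^2*(-13) + n^3*2 - 2
A) 11*n + n^2*(-13) + n^3*2 - 2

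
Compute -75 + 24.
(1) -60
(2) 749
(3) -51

-75 + 24 = -51
3) -51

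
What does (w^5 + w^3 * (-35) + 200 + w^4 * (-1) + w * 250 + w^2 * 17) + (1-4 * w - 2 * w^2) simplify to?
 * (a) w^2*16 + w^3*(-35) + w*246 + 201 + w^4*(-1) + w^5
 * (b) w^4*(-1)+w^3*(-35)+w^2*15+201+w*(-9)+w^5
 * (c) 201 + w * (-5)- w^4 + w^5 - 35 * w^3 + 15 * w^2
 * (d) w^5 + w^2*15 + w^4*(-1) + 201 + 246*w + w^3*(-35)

Adding the polynomials and combining like terms:
(w^5 + w^3*(-35) + 200 + w^4*(-1) + w*250 + w^2*17) + (1 - 4*w - 2*w^2)
= w^5 + w^2*15 + w^4*(-1) + 201 + 246*w + w^3*(-35)
d) w^5 + w^2*15 + w^4*(-1) + 201 + 246*w + w^3*(-35)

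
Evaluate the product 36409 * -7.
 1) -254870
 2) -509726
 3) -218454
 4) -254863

36409 * -7 = -254863
4) -254863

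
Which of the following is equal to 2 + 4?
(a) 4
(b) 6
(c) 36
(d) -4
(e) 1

2 + 4 = 6
b) 6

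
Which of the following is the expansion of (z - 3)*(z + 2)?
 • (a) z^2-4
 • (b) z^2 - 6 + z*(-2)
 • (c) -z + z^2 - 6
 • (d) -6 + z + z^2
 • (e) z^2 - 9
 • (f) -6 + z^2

Expanding (z - 3)*(z + 2):
= -z + z^2 - 6
c) -z + z^2 - 6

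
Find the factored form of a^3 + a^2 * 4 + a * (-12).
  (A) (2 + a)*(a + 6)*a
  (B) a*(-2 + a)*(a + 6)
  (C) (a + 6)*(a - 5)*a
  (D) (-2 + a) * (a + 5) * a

We need to factor a^3 + a^2 * 4 + a * (-12).
The factored form is a*(-2 + a)*(a + 6).
B) a*(-2 + a)*(a + 6)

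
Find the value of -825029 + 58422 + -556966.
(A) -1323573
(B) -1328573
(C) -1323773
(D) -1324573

First: -825029 + 58422 = -766607
Then: -766607 + -556966 = -1323573
A) -1323573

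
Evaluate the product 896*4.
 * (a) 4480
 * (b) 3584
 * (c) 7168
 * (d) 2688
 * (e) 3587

896 * 4 = 3584
b) 3584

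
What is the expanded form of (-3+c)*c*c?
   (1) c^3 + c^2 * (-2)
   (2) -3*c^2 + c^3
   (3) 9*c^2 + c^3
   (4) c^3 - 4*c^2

Expanding (-3+c)*c*c:
= -3*c^2 + c^3
2) -3*c^2 + c^3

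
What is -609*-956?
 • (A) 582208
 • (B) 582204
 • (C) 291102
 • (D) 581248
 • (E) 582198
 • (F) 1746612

-609 * -956 = 582204
B) 582204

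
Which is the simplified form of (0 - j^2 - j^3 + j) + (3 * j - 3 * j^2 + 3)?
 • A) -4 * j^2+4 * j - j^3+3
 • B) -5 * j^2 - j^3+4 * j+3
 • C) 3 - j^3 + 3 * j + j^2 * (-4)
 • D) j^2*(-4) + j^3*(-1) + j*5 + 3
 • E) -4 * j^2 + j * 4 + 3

Adding the polynomials and combining like terms:
(0 - j^2 - j^3 + j) + (3*j - 3*j^2 + 3)
= -4 * j^2+4 * j - j^3+3
A) -4 * j^2+4 * j - j^3+3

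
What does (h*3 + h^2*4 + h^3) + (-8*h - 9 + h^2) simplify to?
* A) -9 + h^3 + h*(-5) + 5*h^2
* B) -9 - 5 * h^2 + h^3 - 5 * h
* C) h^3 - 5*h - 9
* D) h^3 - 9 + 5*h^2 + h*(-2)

Adding the polynomials and combining like terms:
(h*3 + h^2*4 + h^3) + (-8*h - 9 + h^2)
= -9 + h^3 + h*(-5) + 5*h^2
A) -9 + h^3 + h*(-5) + 5*h^2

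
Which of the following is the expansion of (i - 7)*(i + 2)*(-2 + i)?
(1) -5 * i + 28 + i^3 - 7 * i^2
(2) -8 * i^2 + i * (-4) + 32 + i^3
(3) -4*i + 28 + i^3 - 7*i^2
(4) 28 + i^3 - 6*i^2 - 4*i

Expanding (i - 7)*(i + 2)*(-2 + i):
= -4*i + 28 + i^3 - 7*i^2
3) -4*i + 28 + i^3 - 7*i^2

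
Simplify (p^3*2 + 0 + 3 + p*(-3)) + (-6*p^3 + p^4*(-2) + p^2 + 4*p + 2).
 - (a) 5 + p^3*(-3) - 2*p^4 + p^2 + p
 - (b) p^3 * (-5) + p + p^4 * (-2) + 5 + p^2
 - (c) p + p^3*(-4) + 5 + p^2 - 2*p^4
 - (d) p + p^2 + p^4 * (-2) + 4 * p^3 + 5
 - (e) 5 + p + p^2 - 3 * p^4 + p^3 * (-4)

Adding the polynomials and combining like terms:
(p^3*2 + 0 + 3 + p*(-3)) + (-6*p^3 + p^4*(-2) + p^2 + 4*p + 2)
= p + p^3*(-4) + 5 + p^2 - 2*p^4
c) p + p^3*(-4) + 5 + p^2 - 2*p^4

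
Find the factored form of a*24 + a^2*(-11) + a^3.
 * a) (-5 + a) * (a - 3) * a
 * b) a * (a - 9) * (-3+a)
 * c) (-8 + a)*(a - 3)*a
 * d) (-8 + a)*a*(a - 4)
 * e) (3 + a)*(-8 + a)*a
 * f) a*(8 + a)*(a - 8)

We need to factor a*24 + a^2*(-11) + a^3.
The factored form is (-8 + a)*(a - 3)*a.
c) (-8 + a)*(a - 3)*a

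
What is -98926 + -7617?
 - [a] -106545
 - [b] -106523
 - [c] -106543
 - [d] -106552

-98926 + -7617 = -106543
c) -106543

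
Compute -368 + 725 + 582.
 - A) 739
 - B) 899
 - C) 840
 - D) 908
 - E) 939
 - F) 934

First: -368 + 725 = 357
Then: 357 + 582 = 939
E) 939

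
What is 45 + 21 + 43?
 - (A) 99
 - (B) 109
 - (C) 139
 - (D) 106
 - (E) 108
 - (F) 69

First: 45 + 21 = 66
Then: 66 + 43 = 109
B) 109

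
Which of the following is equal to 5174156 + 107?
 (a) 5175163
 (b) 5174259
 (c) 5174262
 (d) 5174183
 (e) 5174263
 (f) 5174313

5174156 + 107 = 5174263
e) 5174263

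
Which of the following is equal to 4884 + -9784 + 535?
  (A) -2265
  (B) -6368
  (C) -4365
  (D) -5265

First: 4884 + -9784 = -4900
Then: -4900 + 535 = -4365
C) -4365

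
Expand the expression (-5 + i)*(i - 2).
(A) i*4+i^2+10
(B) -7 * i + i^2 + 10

Expanding (-5 + i)*(i - 2):
= -7 * i + i^2 + 10
B) -7 * i + i^2 + 10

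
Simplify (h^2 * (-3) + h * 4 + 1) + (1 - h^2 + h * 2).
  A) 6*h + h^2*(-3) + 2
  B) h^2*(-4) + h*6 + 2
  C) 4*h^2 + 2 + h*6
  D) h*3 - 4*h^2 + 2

Adding the polynomials and combining like terms:
(h^2*(-3) + h*4 + 1) + (1 - h^2 + h*2)
= h^2*(-4) + h*6 + 2
B) h^2*(-4) + h*6 + 2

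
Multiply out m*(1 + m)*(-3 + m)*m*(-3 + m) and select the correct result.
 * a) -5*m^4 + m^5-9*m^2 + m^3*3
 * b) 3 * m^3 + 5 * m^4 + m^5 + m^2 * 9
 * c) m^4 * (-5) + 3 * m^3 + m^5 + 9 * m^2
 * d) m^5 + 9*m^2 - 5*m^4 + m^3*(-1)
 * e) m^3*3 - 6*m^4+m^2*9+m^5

Expanding m*(1 + m)*(-3 + m)*m*(-3 + m):
= m^4 * (-5) + 3 * m^3 + m^5 + 9 * m^2
c) m^4 * (-5) + 3 * m^3 + m^5 + 9 * m^2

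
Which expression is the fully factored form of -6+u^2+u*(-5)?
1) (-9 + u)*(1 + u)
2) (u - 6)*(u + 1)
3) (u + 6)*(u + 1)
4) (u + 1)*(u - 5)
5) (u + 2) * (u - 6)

We need to factor -6+u^2+u*(-5).
The factored form is (u - 6)*(u + 1).
2) (u - 6)*(u + 1)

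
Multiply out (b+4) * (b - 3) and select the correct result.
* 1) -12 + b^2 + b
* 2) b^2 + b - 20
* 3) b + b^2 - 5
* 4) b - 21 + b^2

Expanding (b+4) * (b - 3):
= -12 + b^2 + b
1) -12 + b^2 + b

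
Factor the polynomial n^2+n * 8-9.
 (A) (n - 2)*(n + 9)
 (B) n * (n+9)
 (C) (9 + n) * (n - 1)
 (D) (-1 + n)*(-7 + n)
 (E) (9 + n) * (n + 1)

We need to factor n^2+n * 8-9.
The factored form is (9 + n) * (n - 1).
C) (9 + n) * (n - 1)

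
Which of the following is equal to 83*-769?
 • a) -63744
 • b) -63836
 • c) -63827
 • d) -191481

83 * -769 = -63827
c) -63827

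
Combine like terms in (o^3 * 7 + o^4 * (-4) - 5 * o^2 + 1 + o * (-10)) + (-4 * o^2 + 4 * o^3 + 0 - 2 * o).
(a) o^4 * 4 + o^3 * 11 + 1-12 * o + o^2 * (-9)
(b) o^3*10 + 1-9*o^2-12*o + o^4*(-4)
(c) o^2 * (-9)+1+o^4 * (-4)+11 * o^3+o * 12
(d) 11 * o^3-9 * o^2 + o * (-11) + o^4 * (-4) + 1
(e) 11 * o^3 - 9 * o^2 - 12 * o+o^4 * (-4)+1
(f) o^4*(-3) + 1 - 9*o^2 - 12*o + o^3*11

Adding the polynomials and combining like terms:
(o^3*7 + o^4*(-4) - 5*o^2 + 1 + o*(-10)) + (-4*o^2 + 4*o^3 + 0 - 2*o)
= 11 * o^3 - 9 * o^2 - 12 * o+o^4 * (-4)+1
e) 11 * o^3 - 9 * o^2 - 12 * o+o^4 * (-4)+1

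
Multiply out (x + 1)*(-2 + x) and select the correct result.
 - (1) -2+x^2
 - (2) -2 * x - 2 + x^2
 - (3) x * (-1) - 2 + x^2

Expanding (x + 1)*(-2 + x):
= x * (-1) - 2 + x^2
3) x * (-1) - 2 + x^2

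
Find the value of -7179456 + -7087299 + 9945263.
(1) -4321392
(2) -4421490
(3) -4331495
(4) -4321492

First: -7179456 + -7087299 = -14266755
Then: -14266755 + 9945263 = -4321492
4) -4321492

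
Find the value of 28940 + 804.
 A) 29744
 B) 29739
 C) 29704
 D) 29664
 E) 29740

28940 + 804 = 29744
A) 29744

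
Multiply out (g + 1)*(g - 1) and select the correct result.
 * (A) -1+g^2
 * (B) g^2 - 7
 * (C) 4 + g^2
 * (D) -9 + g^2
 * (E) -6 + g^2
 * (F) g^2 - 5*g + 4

Expanding (g + 1)*(g - 1):
= -1+g^2
A) -1+g^2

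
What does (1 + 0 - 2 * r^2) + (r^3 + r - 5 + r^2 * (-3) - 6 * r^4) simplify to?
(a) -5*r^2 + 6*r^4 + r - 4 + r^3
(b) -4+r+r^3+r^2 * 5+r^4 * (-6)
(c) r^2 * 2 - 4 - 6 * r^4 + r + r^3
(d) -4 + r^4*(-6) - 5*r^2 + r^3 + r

Adding the polynomials and combining like terms:
(1 + 0 - 2*r^2) + (r^3 + r - 5 + r^2*(-3) - 6*r^4)
= -4 + r^4*(-6) - 5*r^2 + r^3 + r
d) -4 + r^4*(-6) - 5*r^2 + r^3 + r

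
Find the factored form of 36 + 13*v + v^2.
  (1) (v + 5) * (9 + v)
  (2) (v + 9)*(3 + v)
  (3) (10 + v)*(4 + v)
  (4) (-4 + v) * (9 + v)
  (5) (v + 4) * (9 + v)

We need to factor 36 + 13*v + v^2.
The factored form is (v + 4) * (9 + v).
5) (v + 4) * (9 + v)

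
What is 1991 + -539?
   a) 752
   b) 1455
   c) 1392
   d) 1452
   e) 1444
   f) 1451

1991 + -539 = 1452
d) 1452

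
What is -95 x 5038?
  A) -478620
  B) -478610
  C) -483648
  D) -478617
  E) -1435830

-95 * 5038 = -478610
B) -478610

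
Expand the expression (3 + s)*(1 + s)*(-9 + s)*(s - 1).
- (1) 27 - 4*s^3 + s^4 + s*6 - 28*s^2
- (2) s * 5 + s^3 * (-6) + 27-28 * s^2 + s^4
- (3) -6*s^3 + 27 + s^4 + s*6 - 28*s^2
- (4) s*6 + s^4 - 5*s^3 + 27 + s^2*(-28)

Expanding (3 + s)*(1 + s)*(-9 + s)*(s - 1):
= -6*s^3 + 27 + s^4 + s*6 - 28*s^2
3) -6*s^3 + 27 + s^4 + s*6 - 28*s^2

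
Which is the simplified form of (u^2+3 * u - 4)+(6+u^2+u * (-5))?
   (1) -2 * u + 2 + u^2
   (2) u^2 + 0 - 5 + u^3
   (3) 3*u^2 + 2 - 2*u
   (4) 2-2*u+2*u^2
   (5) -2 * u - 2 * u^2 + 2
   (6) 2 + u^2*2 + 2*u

Adding the polynomials and combining like terms:
(u^2 + 3*u - 4) + (6 + u^2 + u*(-5))
= 2-2*u+2*u^2
4) 2-2*u+2*u^2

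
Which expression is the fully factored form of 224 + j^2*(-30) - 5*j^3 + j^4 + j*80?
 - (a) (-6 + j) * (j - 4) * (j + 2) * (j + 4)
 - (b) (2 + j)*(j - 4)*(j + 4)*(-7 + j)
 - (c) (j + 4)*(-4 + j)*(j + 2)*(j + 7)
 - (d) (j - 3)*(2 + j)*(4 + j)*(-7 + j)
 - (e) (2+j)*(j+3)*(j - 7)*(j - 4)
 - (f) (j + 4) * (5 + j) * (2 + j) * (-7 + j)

We need to factor 224 + j^2*(-30) - 5*j^3 + j^4 + j*80.
The factored form is (2 + j)*(j - 4)*(j + 4)*(-7 + j).
b) (2 + j)*(j - 4)*(j + 4)*(-7 + j)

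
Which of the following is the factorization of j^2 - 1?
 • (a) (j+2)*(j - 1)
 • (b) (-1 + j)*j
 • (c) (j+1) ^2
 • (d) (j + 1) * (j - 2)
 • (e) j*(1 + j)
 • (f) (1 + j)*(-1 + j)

We need to factor j^2 - 1.
The factored form is (1 + j)*(-1 + j).
f) (1 + j)*(-1 + j)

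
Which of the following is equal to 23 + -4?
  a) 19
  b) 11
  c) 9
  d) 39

23 + -4 = 19
a) 19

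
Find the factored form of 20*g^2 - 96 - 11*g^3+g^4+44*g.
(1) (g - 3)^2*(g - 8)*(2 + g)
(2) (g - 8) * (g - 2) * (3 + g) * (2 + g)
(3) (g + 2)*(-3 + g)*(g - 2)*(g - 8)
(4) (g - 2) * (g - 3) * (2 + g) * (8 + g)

We need to factor 20*g^2 - 96 - 11*g^3+g^4+44*g.
The factored form is (g + 2)*(-3 + g)*(g - 2)*(g - 8).
3) (g + 2)*(-3 + g)*(g - 2)*(g - 8)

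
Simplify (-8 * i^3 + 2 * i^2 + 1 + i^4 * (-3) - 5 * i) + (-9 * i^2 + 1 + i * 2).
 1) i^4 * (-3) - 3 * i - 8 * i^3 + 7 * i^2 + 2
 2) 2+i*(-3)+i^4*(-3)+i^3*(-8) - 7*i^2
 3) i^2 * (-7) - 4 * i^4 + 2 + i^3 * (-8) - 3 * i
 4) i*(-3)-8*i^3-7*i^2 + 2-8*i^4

Adding the polynomials and combining like terms:
(-8*i^3 + 2*i^2 + 1 + i^4*(-3) - 5*i) + (-9*i^2 + 1 + i*2)
= 2+i*(-3)+i^4*(-3)+i^3*(-8) - 7*i^2
2) 2+i*(-3)+i^4*(-3)+i^3*(-8) - 7*i^2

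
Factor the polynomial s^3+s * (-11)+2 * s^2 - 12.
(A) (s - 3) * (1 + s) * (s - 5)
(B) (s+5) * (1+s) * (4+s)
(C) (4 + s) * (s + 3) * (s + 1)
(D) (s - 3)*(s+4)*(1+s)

We need to factor s^3+s * (-11)+2 * s^2 - 12.
The factored form is (s - 3)*(s+4)*(1+s).
D) (s - 3)*(s+4)*(1+s)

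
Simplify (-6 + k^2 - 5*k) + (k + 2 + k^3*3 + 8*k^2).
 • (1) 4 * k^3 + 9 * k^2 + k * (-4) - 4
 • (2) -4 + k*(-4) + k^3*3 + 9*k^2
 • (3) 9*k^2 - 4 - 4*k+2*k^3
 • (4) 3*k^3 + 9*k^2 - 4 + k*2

Adding the polynomials and combining like terms:
(-6 + k^2 - 5*k) + (k + 2 + k^3*3 + 8*k^2)
= -4 + k*(-4) + k^3*3 + 9*k^2
2) -4 + k*(-4) + k^3*3 + 9*k^2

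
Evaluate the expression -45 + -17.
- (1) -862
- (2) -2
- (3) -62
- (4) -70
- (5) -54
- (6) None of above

-45 + -17 = -62
3) -62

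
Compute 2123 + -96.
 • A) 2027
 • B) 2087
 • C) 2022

2123 + -96 = 2027
A) 2027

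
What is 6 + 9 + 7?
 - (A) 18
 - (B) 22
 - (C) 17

First: 6 + 9 = 15
Then: 15 + 7 = 22
B) 22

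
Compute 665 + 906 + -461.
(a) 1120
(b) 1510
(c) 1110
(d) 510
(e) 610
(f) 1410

First: 665 + 906 = 1571
Then: 1571 + -461 = 1110
c) 1110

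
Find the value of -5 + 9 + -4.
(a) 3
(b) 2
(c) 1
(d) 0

First: -5 + 9 = 4
Then: 4 + -4 = 0
d) 0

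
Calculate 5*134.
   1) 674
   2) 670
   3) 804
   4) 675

5 * 134 = 670
2) 670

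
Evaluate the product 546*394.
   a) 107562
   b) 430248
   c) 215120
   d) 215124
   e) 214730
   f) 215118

546 * 394 = 215124
d) 215124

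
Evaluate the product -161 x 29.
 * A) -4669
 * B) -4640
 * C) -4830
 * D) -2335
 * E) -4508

-161 * 29 = -4669
A) -4669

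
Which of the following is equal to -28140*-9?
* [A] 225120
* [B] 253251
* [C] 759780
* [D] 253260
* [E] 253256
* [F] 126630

-28140 * -9 = 253260
D) 253260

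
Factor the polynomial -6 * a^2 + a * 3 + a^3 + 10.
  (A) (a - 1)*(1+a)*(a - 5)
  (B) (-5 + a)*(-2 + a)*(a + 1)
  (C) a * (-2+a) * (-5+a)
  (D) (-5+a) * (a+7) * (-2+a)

We need to factor -6 * a^2 + a * 3 + a^3 + 10.
The factored form is (-5 + a)*(-2 + a)*(a + 1).
B) (-5 + a)*(-2 + a)*(a + 1)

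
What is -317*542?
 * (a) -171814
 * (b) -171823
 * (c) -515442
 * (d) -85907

-317 * 542 = -171814
a) -171814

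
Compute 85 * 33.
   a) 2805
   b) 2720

85 * 33 = 2805
a) 2805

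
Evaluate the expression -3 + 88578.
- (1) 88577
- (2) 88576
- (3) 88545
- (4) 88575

-3 + 88578 = 88575
4) 88575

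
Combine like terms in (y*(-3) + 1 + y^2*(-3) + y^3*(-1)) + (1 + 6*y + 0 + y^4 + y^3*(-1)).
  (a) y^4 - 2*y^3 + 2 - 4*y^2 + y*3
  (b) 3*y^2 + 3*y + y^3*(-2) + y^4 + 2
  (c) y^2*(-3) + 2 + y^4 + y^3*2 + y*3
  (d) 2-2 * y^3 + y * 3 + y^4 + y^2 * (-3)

Adding the polynomials and combining like terms:
(y*(-3) + 1 + y^2*(-3) + y^3*(-1)) + (1 + 6*y + 0 + y^4 + y^3*(-1))
= 2-2 * y^3 + y * 3 + y^4 + y^2 * (-3)
d) 2-2 * y^3 + y * 3 + y^4 + y^2 * (-3)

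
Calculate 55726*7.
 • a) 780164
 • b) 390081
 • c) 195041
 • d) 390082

55726 * 7 = 390082
d) 390082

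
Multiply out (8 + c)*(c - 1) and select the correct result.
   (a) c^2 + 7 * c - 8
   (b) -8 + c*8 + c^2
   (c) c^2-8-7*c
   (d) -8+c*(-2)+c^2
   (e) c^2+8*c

Expanding (8 + c)*(c - 1):
= c^2 + 7 * c - 8
a) c^2 + 7 * c - 8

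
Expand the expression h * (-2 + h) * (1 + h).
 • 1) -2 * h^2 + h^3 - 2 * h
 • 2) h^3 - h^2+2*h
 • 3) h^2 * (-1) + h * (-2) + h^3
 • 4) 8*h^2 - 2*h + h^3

Expanding h * (-2 + h) * (1 + h):
= h^2 * (-1) + h * (-2) + h^3
3) h^2 * (-1) + h * (-2) + h^3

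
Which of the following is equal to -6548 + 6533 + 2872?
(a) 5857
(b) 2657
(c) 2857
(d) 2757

First: -6548 + 6533 = -15
Then: -15 + 2872 = 2857
c) 2857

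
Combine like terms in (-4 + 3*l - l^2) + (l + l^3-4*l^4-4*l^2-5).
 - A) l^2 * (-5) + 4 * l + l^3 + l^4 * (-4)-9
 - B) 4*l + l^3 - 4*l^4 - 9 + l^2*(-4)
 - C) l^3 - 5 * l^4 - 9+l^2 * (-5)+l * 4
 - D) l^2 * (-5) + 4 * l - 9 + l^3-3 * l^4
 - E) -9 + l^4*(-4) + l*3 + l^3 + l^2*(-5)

Adding the polynomials and combining like terms:
(-4 + 3*l - l^2) + (l + l^3 - 4*l^4 - 4*l^2 - 5)
= l^2 * (-5) + 4 * l + l^3 + l^4 * (-4)-9
A) l^2 * (-5) + 4 * l + l^3 + l^4 * (-4)-9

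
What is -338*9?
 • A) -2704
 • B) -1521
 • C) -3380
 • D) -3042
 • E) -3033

-338 * 9 = -3042
D) -3042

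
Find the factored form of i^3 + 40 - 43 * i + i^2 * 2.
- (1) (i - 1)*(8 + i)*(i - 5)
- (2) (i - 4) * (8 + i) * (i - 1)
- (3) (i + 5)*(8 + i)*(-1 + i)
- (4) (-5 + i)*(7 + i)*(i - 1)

We need to factor i^3 + 40 - 43 * i + i^2 * 2.
The factored form is (i - 1)*(8 + i)*(i - 5).
1) (i - 1)*(8 + i)*(i - 5)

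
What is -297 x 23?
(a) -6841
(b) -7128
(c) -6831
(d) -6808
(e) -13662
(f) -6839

-297 * 23 = -6831
c) -6831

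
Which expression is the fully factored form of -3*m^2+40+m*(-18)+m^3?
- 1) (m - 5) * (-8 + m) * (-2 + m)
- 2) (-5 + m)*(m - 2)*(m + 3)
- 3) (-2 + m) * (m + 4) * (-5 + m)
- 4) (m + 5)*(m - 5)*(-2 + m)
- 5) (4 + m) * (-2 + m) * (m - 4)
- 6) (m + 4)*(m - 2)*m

We need to factor -3*m^2+40+m*(-18)+m^3.
The factored form is (-2 + m) * (m + 4) * (-5 + m).
3) (-2 + m) * (m + 4) * (-5 + m)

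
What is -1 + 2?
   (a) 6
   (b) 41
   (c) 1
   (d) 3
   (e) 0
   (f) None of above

-1 + 2 = 1
c) 1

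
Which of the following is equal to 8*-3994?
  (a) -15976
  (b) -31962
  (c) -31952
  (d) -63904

8 * -3994 = -31952
c) -31952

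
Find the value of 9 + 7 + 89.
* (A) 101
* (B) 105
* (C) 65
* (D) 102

First: 9 + 7 = 16
Then: 16 + 89 = 105
B) 105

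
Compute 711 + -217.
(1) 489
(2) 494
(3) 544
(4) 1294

711 + -217 = 494
2) 494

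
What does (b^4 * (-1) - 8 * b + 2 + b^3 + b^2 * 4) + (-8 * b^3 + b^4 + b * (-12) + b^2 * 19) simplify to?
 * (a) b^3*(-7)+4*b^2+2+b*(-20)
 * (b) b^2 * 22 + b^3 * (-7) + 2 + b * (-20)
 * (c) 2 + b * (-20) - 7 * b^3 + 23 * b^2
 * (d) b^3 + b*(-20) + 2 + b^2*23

Adding the polynomials and combining like terms:
(b^4*(-1) - 8*b + 2 + b^3 + b^2*4) + (-8*b^3 + b^4 + b*(-12) + b^2*19)
= 2 + b * (-20) - 7 * b^3 + 23 * b^2
c) 2 + b * (-20) - 7 * b^3 + 23 * b^2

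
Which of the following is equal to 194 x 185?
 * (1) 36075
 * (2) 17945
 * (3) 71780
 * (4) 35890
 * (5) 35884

194 * 185 = 35890
4) 35890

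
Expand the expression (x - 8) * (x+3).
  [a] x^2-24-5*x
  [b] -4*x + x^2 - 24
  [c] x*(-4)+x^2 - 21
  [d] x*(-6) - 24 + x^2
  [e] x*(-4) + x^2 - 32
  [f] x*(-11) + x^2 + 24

Expanding (x - 8) * (x+3):
= x^2-24-5*x
a) x^2-24-5*x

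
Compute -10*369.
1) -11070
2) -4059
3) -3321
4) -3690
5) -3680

-10 * 369 = -3690
4) -3690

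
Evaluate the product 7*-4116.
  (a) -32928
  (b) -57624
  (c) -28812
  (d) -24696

7 * -4116 = -28812
c) -28812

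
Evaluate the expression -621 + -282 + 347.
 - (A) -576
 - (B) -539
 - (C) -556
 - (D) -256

First: -621 + -282 = -903
Then: -903 + 347 = -556
C) -556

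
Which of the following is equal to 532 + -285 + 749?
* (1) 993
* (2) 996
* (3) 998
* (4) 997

First: 532 + -285 = 247
Then: 247 + 749 = 996
2) 996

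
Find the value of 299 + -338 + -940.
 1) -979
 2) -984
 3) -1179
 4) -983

First: 299 + -338 = -39
Then: -39 + -940 = -979
1) -979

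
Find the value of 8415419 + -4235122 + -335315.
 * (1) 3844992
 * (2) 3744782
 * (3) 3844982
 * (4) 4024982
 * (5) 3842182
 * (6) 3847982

First: 8415419 + -4235122 = 4180297
Then: 4180297 + -335315 = 3844982
3) 3844982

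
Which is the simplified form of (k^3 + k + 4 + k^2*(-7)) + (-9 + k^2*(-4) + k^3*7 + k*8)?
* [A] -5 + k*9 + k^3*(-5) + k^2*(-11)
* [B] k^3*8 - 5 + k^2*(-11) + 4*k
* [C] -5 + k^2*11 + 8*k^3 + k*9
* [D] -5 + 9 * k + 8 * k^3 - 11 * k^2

Adding the polynomials and combining like terms:
(k^3 + k + 4 + k^2*(-7)) + (-9 + k^2*(-4) + k^3*7 + k*8)
= -5 + 9 * k + 8 * k^3 - 11 * k^2
D) -5 + 9 * k + 8 * k^3 - 11 * k^2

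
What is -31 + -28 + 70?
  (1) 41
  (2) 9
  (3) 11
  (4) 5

First: -31 + -28 = -59
Then: -59 + 70 = 11
3) 11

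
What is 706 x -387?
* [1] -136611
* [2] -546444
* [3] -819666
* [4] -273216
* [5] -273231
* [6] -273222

706 * -387 = -273222
6) -273222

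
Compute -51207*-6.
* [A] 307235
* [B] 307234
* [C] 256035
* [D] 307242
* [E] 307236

-51207 * -6 = 307242
D) 307242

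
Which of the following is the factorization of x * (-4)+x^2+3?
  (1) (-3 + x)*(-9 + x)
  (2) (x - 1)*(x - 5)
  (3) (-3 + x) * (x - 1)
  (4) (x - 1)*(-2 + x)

We need to factor x * (-4)+x^2+3.
The factored form is (-3 + x) * (x - 1).
3) (-3 + x) * (x - 1)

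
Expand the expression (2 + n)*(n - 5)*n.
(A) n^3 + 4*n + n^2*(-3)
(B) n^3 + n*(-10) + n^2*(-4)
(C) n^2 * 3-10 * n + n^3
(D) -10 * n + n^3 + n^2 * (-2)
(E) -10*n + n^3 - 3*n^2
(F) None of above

Expanding (2 + n)*(n - 5)*n:
= -10*n + n^3 - 3*n^2
E) -10*n + n^3 - 3*n^2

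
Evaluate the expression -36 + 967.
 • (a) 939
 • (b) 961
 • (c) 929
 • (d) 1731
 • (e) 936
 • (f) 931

-36 + 967 = 931
f) 931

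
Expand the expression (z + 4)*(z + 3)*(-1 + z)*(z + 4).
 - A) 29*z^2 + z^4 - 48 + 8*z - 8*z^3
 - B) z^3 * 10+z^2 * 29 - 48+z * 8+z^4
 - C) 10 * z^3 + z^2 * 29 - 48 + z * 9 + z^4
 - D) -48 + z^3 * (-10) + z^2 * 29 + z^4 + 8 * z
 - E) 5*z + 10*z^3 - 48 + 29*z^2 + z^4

Expanding (z + 4)*(z + 3)*(-1 + z)*(z + 4):
= z^3 * 10+z^2 * 29 - 48+z * 8+z^4
B) z^3 * 10+z^2 * 29 - 48+z * 8+z^4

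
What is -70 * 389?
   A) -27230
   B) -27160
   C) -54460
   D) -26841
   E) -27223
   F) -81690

-70 * 389 = -27230
A) -27230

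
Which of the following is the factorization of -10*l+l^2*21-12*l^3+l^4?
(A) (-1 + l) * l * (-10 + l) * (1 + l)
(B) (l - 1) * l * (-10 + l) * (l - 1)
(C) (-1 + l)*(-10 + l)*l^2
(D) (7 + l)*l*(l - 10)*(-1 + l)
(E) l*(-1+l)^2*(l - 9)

We need to factor -10*l+l^2*21-12*l^3+l^4.
The factored form is (l - 1) * l * (-10 + l) * (l - 1).
B) (l - 1) * l * (-10 + l) * (l - 1)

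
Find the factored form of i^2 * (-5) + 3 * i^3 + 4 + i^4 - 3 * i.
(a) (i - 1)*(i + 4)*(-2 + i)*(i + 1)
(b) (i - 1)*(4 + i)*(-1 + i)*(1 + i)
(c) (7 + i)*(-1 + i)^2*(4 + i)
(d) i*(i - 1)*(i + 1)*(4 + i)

We need to factor i^2 * (-5) + 3 * i^3 + 4 + i^4 - 3 * i.
The factored form is (i - 1)*(4 + i)*(-1 + i)*(1 + i).
b) (i - 1)*(4 + i)*(-1 + i)*(1 + i)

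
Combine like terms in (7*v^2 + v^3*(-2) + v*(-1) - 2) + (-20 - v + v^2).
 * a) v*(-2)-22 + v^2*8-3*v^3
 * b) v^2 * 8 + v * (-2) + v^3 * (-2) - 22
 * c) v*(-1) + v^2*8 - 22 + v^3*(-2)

Adding the polynomials and combining like terms:
(7*v^2 + v^3*(-2) + v*(-1) - 2) + (-20 - v + v^2)
= v^2 * 8 + v * (-2) + v^3 * (-2) - 22
b) v^2 * 8 + v * (-2) + v^3 * (-2) - 22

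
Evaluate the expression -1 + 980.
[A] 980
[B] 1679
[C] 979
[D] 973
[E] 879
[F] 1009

-1 + 980 = 979
C) 979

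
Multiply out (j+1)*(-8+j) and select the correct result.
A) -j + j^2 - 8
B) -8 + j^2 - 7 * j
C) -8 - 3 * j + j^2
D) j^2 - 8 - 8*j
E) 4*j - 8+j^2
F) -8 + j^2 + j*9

Expanding (j+1)*(-8+j):
= -8 + j^2 - 7 * j
B) -8 + j^2 - 7 * j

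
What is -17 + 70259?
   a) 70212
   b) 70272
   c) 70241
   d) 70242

-17 + 70259 = 70242
d) 70242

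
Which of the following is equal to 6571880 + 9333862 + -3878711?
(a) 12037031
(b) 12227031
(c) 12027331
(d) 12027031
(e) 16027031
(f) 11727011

First: 6571880 + 9333862 = 15905742
Then: 15905742 + -3878711 = 12027031
d) 12027031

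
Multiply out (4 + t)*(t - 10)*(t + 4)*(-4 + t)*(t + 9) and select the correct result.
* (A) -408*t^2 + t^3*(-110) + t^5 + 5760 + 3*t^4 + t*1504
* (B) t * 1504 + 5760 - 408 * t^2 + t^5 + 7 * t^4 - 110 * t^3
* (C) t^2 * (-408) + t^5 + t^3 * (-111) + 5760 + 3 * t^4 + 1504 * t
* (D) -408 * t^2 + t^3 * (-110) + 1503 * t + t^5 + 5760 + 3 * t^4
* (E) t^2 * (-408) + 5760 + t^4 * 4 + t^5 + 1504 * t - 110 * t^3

Expanding (4 + t)*(t - 10)*(t + 4)*(-4 + t)*(t + 9):
= -408*t^2 + t^3*(-110) + t^5 + 5760 + 3*t^4 + t*1504
A) -408*t^2 + t^3*(-110) + t^5 + 5760 + 3*t^4 + t*1504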